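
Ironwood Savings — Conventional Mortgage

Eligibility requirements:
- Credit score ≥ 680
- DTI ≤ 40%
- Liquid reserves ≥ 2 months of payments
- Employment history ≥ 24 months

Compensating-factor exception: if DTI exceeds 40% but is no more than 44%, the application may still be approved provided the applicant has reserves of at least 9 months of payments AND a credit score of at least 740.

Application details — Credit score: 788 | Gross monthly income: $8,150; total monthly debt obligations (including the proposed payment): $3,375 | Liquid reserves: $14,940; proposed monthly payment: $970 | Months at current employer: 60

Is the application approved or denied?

Approved

Credit score 788 ≥ 680 (meets base)
DTI = 3,375/8,150 = 41.4% > 40% — standard DTI limit exceeded.
Reserves = 14,940/970 = 15.4 months ≥ 2
Employment 60 ≥ 24 months
DTI 41.4% is within the 40%–44% exception band; checking compensating factors.
Override check — reserves: 15.4 mo (ok); score: 788 (ok).
Both override conditions satisfied; DTI exception granted.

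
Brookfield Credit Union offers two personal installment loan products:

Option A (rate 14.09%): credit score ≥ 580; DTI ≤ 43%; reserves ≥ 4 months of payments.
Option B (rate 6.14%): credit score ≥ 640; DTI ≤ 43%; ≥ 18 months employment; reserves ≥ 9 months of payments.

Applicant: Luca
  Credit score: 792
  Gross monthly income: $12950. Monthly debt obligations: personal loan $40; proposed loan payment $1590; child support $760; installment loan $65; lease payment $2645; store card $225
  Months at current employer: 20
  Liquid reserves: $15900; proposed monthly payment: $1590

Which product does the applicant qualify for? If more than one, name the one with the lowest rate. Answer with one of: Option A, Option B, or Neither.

Total debts = (40 + 1,590 + 760 + 65 + 2,645 + 225) = 5,325; DTI = 5,325/12,950 = 41.1%.
Reserves = 15,900/1,590 = 10.0 months.
Option A: score 792 ≥ 580; DTI 41.1% ≤ 43%; reserves 10.0 ≥ 4 mo → qualifies.
Option B: score 792 ≥ 640; DTI 41.1% ≤ 43%; employment 20 ≥ 18 mo; reserves 10.0 ≥ 9 mo → qualifies.
Qualifying: Option A, Option B. Lowest rate is 6.14% → Option B.

Option B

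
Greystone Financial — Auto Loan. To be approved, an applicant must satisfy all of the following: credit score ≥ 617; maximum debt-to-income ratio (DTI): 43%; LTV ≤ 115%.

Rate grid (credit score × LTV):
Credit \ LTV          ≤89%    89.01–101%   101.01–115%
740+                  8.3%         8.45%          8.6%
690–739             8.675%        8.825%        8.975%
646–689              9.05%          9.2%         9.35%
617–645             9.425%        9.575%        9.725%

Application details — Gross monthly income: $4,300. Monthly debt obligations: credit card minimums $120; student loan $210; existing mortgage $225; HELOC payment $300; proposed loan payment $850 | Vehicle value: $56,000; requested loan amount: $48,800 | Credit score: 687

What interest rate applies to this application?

Credit score 687 ≥ 617; Total monthly debts = (120 + 210 + 225 + 300 + 850) = 1,705. DTI: 1,705 ÷ 4,300 = 39.7%, within the 43% cap
LTV = 48,800/56,000 = 87.1% ≤ 115%
Credit 687 → row 646–689; LTV 87.1% → column ≤89%. Grid cell → 9.05%.

9.05%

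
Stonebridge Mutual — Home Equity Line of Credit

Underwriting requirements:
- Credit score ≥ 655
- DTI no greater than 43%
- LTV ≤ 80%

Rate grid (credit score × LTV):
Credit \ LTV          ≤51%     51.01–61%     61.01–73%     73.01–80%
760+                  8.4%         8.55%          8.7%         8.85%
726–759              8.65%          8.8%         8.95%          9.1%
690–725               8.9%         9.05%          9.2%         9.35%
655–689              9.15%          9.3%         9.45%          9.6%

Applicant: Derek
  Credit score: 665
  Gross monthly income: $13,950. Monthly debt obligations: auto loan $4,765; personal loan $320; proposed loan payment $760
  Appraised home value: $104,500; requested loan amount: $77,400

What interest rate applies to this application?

Credit score 665 ≥ 655; Total monthly debts = (4,765 + 320 + 760) = 5,845. Debt-to-income = 5,845/13,950 = 41.9% — meets 43% limit
LTV: 77,400 ÷ 104,500 = 74.1%, within 80% cap
Credit 665 → row 655–689; LTV 74.1% → column 73.01–80%. Grid cell → 9.6%.

9.6%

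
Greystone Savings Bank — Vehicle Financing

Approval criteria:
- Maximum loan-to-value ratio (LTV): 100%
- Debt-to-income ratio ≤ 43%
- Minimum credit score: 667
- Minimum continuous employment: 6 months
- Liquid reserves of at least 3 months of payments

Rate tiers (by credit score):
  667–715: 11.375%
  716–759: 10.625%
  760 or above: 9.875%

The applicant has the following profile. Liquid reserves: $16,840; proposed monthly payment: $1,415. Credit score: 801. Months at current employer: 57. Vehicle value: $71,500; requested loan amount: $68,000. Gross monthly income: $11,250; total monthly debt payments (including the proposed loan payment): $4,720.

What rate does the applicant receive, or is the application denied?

Approved at 9.875%

Credit score 801 ≥ 667 (meets minimum)
Reserves: 16,840 ÷ 1,415 = 11.9 months (meets 3-month minimum)
DTI: 4,720 ÷ 11,250 = 42%, within the 43% cap
Employment 57 ≥ 6 months
LTV = 68,000/71,500 = 95.1% ≤ 100%
All requirements met. Score 801 falls in the 760 or above tier → 9.875%.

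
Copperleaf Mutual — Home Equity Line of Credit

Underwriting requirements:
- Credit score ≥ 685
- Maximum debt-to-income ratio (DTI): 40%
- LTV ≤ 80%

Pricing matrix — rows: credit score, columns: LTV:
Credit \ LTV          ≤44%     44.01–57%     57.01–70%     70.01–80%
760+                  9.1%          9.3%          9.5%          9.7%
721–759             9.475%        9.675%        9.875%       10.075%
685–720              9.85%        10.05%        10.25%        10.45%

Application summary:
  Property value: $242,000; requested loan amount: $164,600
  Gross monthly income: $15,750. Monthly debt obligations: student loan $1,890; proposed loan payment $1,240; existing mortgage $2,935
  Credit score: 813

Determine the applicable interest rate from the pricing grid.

Credit score 813 ≥ 685; Total monthly debts = (1,890 + 1,240 + 2,935) = 6,065. DTI = 6,065/15,750 = 38.5% ≤ 40%
LTV: 164,600 ÷ 242,000 = 68%, within 80% cap
Row: 813 falls in 760+. Column: 68% falls in 57.01–70%. Rate = 9.5%.

9.5%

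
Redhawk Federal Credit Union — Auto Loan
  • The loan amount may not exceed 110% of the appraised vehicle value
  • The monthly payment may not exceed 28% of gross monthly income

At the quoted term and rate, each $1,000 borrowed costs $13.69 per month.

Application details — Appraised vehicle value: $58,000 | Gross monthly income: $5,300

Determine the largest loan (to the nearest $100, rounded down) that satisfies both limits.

$63,800

Payment cap: 28% × $5,300 = $1,484/month.
At $13.69 per $1,000, that supports 1,484/13.69 × 1,000 ≈ $108,400 → $108,400.
LTV cap: 110% × $58,000 = $63,800 → $63,800.
Binding constraint: loan-to-value.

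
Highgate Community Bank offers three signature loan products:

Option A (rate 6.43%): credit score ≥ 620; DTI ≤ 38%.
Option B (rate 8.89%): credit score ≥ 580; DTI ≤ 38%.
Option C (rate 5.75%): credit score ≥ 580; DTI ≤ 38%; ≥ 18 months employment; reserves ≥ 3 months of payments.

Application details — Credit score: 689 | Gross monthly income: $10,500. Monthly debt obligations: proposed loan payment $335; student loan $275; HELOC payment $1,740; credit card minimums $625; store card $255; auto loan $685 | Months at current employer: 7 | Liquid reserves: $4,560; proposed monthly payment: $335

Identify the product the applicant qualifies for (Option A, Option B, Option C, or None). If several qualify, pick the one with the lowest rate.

Option A

Total debts = (335 + 275 + 1,740 + 625 + 255 + 685) = 3,915; DTI = 3,915/10,500 = 37.3%.
Reserves = 4,560/335 = 13.6 months.
Option A: score 689 ≥ 620; DTI 37.3% ≤ 38% → qualifies.
Option B: score 689 ≥ 580; DTI 37.3% ≤ 38% → qualifies.
Option C: score 689 ≥ 580; DTI 37.3% ≤ 38%; employment 7 < 18 mo; reserves 13.6 ≥ 3 mo → does not qualify.
Qualifying: Option A, Option B. Lowest rate is 6.43% → Option A.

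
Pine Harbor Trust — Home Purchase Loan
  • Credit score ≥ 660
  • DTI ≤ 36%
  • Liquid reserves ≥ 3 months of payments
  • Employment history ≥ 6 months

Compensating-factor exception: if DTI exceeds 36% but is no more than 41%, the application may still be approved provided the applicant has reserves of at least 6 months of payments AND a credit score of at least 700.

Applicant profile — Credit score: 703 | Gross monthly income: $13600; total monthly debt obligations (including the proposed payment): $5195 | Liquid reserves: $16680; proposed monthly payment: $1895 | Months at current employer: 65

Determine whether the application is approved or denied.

Credit score 703 ≥ 660 (meets base)
DTI: 5,195 ÷ 13,600 = 38.2%, over the 36% base limit.
Reserves: 16,680 ÷ 1,895 = 8.8 months (meets 3-month minimum)
Employment 65 ≥ 6 months
38.2% falls in the override range (36%–41%), so the compensating-factor test applies.
Override check — reserves: 8.8 mo (ok); score: 703 (ok).
Both compensating conditions met → exception applies.

Approved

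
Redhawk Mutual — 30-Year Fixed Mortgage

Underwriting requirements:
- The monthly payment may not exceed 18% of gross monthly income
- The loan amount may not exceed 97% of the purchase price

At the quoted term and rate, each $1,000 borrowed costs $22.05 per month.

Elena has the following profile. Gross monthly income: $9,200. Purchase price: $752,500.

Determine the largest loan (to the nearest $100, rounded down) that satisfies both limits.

Payment cap: 18% × $9,200 = $1,656/month.
At $22.05 per $1,000, that supports 1,656/22.05 × 1,000 ≈ $75,102 → $75,100.
LTV cap: 97% × $752,500 = $729,925 → $729,900.
Binding constraint: payment-to-income.

$75,100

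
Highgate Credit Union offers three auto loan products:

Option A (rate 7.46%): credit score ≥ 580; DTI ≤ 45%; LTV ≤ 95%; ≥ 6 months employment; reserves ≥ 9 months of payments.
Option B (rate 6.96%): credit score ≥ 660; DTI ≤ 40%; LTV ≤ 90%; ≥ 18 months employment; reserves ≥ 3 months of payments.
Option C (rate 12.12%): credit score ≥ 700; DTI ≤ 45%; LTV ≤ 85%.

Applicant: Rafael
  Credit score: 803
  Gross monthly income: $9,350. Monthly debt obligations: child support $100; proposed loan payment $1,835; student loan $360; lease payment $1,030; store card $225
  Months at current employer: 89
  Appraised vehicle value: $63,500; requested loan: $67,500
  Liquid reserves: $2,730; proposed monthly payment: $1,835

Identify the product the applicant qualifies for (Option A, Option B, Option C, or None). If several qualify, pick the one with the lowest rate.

Total debts = (100 + 1,835 + 360 + 1,030 + 225) = 3,550; DTI = 3,550/9,350 = 38%.
LTV = 67,500/63,500 = 106.3%.
Reserves = 2,730/1,835 = 1.5 months.
Option A: score 803 ≥ 580; DTI 38% ≤ 45%; LTV 106.3% > 95%; employment 89 ≥ 6 mo; reserves 1.5 < 9 mo → does not qualify.
Option B: score 803 ≥ 660; DTI 38% ≤ 40%; LTV 106.3% > 90%; employment 89 ≥ 18 mo; reserves 1.5 < 3 mo → does not qualify.
Option C: score 803 ≥ 700; DTI 38% ≤ 45%; LTV 106.3% > 85% → does not qualify.

None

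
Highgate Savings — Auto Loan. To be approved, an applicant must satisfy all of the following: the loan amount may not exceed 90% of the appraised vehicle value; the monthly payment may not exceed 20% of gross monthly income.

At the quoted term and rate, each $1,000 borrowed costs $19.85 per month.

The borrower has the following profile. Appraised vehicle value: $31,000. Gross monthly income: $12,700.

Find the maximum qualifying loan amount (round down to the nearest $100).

$27,900

Payment cap: 20% × $12,700 = $2,540/month.
At $19.85 per $1,000, that supports 2,540/19.85 × 1,000 ≈ $127,959 → $127,900.
LTV cap: 90% × $31,000 = $27,900 → $27,900.
Binding constraint: loan-to-value.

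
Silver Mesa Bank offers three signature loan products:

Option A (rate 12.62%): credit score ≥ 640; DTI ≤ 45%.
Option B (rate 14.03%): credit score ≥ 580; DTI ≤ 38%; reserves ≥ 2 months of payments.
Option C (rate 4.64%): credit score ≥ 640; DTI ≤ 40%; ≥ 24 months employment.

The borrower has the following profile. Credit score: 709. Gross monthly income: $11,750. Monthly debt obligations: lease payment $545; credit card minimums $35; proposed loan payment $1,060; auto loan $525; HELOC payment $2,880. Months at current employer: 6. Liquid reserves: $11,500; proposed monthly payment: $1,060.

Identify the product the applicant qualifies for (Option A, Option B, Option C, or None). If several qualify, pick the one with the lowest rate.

Option A

Total debts = (545 + 35 + 1,060 + 525 + 2,880) = 5,045; DTI = 5,045/11,750 = 42.9%.
Reserves = 11,500/1,060 = 10.8 months.
Option A: score 709 ≥ 640; DTI 42.9% ≤ 45% → qualifies.
Option B: score 709 ≥ 580; DTI 42.9% > 38%; reserves 10.8 ≥ 2 mo → does not qualify.
Option C: score 709 ≥ 640; DTI 42.9% > 40%; employment 6 < 24 mo → does not qualify.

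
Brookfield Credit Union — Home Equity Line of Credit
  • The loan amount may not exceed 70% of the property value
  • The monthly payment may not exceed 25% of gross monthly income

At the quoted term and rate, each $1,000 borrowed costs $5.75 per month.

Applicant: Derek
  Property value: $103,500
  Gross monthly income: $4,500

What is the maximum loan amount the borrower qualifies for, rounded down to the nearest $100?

Payment cap: 25% × $4,500 = $1,125/month.
At $5.75 per $1,000, that supports 1,125/5.75 × 1,000 ≈ $195,652 → $195,600.
LTV cap: 70% × $103,500 = $72,450 → $72,400.
Binding constraint: loan-to-value.

$72,400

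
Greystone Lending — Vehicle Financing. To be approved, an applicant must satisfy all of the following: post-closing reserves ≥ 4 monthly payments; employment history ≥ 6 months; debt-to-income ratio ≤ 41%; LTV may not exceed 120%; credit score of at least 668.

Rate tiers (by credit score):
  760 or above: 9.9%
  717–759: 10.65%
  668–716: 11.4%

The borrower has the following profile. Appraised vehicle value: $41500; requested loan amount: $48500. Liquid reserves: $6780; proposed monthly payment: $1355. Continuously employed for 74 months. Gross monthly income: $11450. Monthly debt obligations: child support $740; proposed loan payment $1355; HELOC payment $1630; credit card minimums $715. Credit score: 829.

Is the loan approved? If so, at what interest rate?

Credit score 829 ≥ 668 (meets minimum)
LTV: 48,500 ÷ 41,500 = 116.9%, within 120% cap
Total monthly debts = (740 + 1,355 + 1,630 + 715) = 4,440. DTI: 4,440 ÷ 11,450 = 38.8%, within the 41% cap
Employment 74 ≥ 6 months
Reserves: 6,780 ÷ 1,355 = 5.0 months (meets 4-month minimum)
All requirements met. Score 829 falls in the 760 or above tier → 9.9%.

Approved at 9.9%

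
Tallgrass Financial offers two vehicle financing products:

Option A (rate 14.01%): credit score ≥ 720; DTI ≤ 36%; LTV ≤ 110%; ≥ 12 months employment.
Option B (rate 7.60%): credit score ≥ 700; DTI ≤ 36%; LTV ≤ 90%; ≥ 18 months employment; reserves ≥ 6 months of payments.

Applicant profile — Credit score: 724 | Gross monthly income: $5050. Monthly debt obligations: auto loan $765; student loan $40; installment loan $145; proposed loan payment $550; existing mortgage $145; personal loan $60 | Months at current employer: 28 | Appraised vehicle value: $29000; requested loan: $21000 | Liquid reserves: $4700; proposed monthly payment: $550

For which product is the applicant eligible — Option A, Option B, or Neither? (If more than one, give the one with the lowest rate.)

Total debts = (765 + 40 + 145 + 550 + 145 + 60) = 1,705; DTI = 1,705/5,050 = 33.8%.
LTV = 21,000/29,000 = 72.4%.
Reserves = 4,700/550 = 8.5 months.
Option A: score 724 ≥ 720; DTI 33.8% ≤ 36%; LTV 72.4% ≤ 110%; employment 28 ≥ 12 mo → qualifies.
Option B: score 724 ≥ 700; DTI 33.8% ≤ 36%; LTV 72.4% ≤ 90%; employment 28 ≥ 18 mo; reserves 8.5 ≥ 6 mo → qualifies.
Qualifying: Option A, Option B. Lowest rate is 7.60% → Option B.

Option B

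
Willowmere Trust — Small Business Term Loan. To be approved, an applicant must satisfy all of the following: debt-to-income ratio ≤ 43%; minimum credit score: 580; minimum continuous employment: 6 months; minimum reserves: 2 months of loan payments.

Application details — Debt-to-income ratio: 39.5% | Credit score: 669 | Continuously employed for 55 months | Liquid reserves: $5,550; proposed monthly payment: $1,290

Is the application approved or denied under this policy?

Approved

Debt-to-income 39.5% vs 43% cap — pass
Credit score 669 ≥ 580 (meets)
Employment 55 ≥ 6 months
Reserves = 5,550/1,290 = 4.3 months ≥ 2
All criteria satisfied.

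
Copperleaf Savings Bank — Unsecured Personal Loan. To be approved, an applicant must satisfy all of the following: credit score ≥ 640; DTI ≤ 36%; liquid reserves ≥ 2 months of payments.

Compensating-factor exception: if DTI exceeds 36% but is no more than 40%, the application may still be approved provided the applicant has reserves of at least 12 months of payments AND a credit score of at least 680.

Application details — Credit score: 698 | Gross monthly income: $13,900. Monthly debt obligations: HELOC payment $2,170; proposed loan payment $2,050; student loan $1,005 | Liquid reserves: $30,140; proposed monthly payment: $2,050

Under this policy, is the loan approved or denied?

Credit score 698 ≥ 640 (meets base)
Total debts = (2,170 + 2,050 + 1,005) = 5,225. DTI: 5,225 ÷ 13,900 = 37.6%, over the 36% base limit.
Reserves = 30,140/2,050 = 14.7 months ≥ 2
DTI 37.6% is within the 36%–40% exception band; checking compensating factors.
Override check — reserves: 14.7 mo (ok); score: 698 (ok).
Both override conditions satisfied; DTI exception granted.

Approved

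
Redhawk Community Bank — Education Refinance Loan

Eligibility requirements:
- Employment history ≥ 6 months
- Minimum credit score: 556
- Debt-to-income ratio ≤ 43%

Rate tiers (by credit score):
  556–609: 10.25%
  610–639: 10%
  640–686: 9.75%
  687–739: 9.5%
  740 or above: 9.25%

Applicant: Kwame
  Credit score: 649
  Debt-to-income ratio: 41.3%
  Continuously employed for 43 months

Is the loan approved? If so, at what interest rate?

Approved at 9.75%

Credit score 649 ≥ 556 (meets minimum)
Debt-to-income 41.3% vs 43% cap — pass
Employment 43 ≥ 6 months
All requirements met. Score 649 falls in the 640–686 tier → 9.75%.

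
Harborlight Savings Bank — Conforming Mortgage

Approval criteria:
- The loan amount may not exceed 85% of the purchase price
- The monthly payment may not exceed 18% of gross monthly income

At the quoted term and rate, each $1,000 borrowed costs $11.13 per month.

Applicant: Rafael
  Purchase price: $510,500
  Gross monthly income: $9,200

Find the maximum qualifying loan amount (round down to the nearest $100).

$148,700

Payment cap: 18% × $9,200 = $1,656/month.
At $11.13 per $1,000, that supports 1,656/11.13 × 1,000 ≈ $148,787 → $148,700.
LTV cap: 85% × $510,500 = $433,925 → $433,900.
Binding constraint: payment-to-income.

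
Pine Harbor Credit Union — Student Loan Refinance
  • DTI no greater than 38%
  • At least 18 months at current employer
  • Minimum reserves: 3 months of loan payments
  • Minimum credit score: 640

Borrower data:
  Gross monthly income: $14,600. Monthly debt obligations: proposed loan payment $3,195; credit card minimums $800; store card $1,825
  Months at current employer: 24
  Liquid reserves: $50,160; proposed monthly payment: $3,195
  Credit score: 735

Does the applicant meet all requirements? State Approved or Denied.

Denied

Total monthly debts = (3,195 + 800 + 1,825) = 5,820. DTI = 5,820/14,600 = 39.9% > 38%
Employment 24 ≥ 18 months
Reserves = 50,160/3,195 = 15.7 months ≥ 3
Credit score 735 ≥ 640 (meets)
Fails on DTI.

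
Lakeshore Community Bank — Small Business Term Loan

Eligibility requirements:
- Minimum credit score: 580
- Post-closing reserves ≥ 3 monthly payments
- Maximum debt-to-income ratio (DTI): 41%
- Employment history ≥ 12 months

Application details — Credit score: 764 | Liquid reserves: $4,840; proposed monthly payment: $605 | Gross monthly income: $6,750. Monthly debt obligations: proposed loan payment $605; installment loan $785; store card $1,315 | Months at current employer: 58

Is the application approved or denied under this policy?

Credit score 764 ≥ 580 (meets)
Reserves = 4,840/605 = 8.0 months ≥ 3
Total monthly debts = (605 + 785 + 1,315) = 2,705. DTI: 2,705 ÷ 6,750 = 40.1%, within the 41% cap
Employment 58 ≥ 12 months
All criteria satisfied.

Approved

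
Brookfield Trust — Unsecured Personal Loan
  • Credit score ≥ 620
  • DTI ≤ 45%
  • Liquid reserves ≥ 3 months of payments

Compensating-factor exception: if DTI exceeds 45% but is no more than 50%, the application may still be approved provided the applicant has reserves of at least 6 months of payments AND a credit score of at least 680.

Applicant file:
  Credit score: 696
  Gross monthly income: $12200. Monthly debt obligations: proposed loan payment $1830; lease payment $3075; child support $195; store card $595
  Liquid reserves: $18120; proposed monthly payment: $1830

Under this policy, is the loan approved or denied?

Approved

Credit score 696 ≥ 620 (meets base)
Total debts = (1,830 + 3,075 + 195 + 595) = 5,695. DTI: 5,695 ÷ 12,200 = 46.7%, over the 45% base limit.
Liquid reserves cover 18,120/1,830 = 9.9 months — ≥ 3 required
DTI 46.7% is within the 45%–50% exception band; checking compensating factors.
Override check — reserves: 9.9 mo (ok); score: 696 (ok).
Both compensating conditions met → exception applies.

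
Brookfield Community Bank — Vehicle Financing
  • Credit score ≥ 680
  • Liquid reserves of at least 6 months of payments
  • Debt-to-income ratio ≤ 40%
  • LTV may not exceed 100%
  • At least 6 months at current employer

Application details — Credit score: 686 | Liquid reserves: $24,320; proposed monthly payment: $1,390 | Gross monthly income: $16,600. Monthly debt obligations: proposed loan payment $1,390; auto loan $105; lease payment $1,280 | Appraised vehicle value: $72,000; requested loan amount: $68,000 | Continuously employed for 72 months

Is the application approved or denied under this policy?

Approved

Credit score 686 ≥ 680 (meets)
Reserves: 24,320 ÷ 1,390 = 17.5 months (meets 6-month minimum)
Total monthly debts = (1,390 + 105 + 1,280) = 2,775. Debt-to-income = 2,775/16,600 = 16.7% — meets 40% limit
LTV = 68,000/72,000 = 94.4% ≤ 100%
Employment 72 ≥ 6 months
All criteria satisfied.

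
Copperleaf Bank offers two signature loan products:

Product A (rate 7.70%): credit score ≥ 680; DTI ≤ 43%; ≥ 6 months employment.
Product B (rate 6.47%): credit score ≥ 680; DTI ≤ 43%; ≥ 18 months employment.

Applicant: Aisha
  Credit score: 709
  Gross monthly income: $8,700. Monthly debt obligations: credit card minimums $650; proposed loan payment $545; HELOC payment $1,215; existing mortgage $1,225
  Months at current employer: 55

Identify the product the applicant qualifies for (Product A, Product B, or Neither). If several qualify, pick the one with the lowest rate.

Product B

Total debts = (650 + 545 + 1,215 + 1,225) = 3,635; DTI = 3,635/8,700 = 41.8%.
Product A: score 709 ≥ 680; DTI 41.8% ≤ 43%; employment 55 ≥ 6 mo → qualifies.
Product B: score 709 ≥ 680; DTI 41.8% ≤ 43%; employment 55 ≥ 18 mo → qualifies.
Qualifying: Product A, Product B. Lowest rate is 6.47% → Product B.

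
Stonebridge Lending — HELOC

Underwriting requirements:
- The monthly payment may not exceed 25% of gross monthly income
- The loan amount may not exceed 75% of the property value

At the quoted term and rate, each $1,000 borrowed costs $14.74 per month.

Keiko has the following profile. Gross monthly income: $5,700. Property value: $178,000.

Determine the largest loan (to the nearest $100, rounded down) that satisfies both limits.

$96,600

Payment cap: 25% × $5,700 = $1,425/month.
At $14.74 per $1,000, that supports 1,425/14.74 × 1,000 ≈ $96,675 → $96,600.
LTV cap: 75% × $178,000 = $133,500 → $133,500.
Binding constraint: payment-to-income.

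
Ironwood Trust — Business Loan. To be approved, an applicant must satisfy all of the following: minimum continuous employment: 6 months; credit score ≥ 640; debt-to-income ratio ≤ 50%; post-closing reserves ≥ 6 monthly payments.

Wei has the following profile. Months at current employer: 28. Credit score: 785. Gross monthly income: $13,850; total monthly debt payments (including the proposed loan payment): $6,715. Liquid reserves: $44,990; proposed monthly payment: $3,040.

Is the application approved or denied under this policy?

Approved

Employment 28 ≥ 6 months
Credit score 785 ≥ 640 (meets)
Debt-to-income = 6,715/13,850 = 48.5% — meets 50% limit
Reserves = 44,990/3,040 = 14.8 months ≥ 6
All criteria satisfied.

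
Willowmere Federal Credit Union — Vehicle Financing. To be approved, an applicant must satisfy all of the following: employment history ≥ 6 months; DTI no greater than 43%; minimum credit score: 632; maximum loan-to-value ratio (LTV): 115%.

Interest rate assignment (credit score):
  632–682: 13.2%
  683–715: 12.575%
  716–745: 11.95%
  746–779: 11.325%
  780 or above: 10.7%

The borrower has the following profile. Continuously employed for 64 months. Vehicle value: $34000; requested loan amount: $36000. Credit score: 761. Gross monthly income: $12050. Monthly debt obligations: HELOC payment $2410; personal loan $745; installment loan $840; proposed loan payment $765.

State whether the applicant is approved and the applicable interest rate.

Credit score 761 ≥ 632 (meets minimum)
Employment 64 ≥ 6 months
LTV: 36,000 ÷ 34,000 = 105.9%, within 115% cap
Total monthly debts = (2,410 + 745 + 840 + 765) = 4,760. Debt-to-income = 4,760/12,050 = 39.5% — meets 43% limit
All requirements met. Score 761 falls in the 746–779 tier → 11.325%.

Approved at 11.325%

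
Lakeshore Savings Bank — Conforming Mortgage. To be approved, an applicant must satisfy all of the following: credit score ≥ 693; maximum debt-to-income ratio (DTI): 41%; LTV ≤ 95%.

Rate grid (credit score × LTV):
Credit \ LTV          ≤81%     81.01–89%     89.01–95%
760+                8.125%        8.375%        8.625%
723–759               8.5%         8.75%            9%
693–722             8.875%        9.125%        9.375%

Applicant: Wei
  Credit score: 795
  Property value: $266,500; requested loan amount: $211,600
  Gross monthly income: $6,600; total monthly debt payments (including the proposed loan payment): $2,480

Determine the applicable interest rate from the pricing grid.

Credit score 795 ≥ 693; DTI: 2,480 ÷ 6,600 = 37.6%, within the 41% cap
LTV: 211,600 ÷ 266,500 = 79.4%, within 95% cap
Credit 795 → row 760+; LTV 79.4% → column ≤81%. Grid cell → 8.125%.

8.125%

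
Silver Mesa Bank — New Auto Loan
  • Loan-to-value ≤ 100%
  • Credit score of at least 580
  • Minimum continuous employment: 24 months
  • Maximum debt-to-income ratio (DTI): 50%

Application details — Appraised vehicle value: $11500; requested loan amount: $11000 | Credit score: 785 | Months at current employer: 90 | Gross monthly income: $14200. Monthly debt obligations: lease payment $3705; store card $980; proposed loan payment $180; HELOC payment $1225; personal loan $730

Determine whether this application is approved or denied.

Approved

LTV: 11,000 ÷ 11,500 = 95.7%, within 100% cap
Credit score 785 ≥ 580 (meets)
Employment 90 ≥ 24 months
Total monthly debts = (3,705 + 980 + 180 + 1,225 + 730) = 6,820. Debt-to-income = 6,820/14,200 = 48% — meets 50% limit
All criteria satisfied.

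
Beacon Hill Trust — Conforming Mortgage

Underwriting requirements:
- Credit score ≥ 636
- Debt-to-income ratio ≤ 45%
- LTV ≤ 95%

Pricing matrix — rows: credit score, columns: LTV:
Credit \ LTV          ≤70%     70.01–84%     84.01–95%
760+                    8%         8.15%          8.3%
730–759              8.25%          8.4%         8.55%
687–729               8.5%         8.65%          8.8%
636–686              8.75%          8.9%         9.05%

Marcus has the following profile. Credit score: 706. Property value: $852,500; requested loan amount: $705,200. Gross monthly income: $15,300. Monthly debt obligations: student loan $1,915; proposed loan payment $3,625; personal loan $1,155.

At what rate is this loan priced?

8.65%

Credit score 706 ≥ 636; Total monthly debts = (1,915 + 3,625 + 1,155) = 6,695. DTI = 6,695/15,300 = 43.8% ≤ 45%
Loan-to-value = 705,200/852,500 = 82.7% — pass (95% max)
Row: 706 falls in 687–729. Column: 82.7% falls in 70.01–84%. Rate = 8.65%.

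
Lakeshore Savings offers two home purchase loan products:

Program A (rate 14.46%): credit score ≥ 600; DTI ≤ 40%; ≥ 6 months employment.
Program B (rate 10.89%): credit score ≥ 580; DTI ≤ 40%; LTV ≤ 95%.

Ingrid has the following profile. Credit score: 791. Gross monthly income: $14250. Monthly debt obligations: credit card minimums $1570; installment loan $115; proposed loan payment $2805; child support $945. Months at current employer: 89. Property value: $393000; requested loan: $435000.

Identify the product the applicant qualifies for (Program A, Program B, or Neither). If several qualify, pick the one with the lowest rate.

Total debts = (1,570 + 115 + 2,805 + 945) = 5,435; DTI = 5,435/14,250 = 38.1%.
LTV = 435,000/393,000 = 110.7%.
Program A: score 791 ≥ 600; DTI 38.1% ≤ 40%; employment 89 ≥ 6 mo → qualifies.
Program B: score 791 ≥ 580; DTI 38.1% ≤ 40%; LTV 110.7% > 95% → does not qualify.

Program A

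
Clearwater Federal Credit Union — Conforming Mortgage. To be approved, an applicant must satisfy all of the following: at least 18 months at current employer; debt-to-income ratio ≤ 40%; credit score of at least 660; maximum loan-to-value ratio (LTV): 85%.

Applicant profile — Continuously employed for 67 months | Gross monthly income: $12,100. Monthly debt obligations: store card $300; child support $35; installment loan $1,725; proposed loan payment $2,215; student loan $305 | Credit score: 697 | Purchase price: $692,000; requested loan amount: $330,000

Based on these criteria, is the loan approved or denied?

Employment 67 ≥ 18 months
Total monthly debts = (300 + 35 + 1,725 + 2,215 + 305) = 4,580. Debt-to-income = 4,580/12,100 = 37.9% — meets 40% limit
Credit score 697 ≥ 660 (meets)
Loan-to-value = 330,000/692,000 = 47.7% — pass (85% max)
All criteria satisfied.

Approved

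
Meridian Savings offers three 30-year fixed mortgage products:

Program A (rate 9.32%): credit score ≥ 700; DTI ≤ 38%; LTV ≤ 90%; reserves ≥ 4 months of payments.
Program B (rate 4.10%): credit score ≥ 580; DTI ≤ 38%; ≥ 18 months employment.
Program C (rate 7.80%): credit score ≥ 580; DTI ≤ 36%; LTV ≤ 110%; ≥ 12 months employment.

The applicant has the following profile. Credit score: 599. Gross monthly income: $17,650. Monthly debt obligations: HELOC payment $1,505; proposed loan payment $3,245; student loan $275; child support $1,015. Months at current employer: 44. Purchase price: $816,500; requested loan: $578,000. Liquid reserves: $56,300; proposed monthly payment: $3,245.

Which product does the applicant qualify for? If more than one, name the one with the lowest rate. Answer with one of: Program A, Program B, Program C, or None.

Total debts = (1,505 + 3,245 + 275 + 1,015) = 6,040; DTI = 6,040/17,650 = 34.2%.
LTV = 578,000/816,500 = 70.8%.
Reserves = 56,300/3,245 = 17.3 months.
Program A: score 599 < 700; DTI 34.2% ≤ 38%; LTV 70.8% ≤ 90%; reserves 17.3 ≥ 4 mo → does not qualify.
Program B: score 599 ≥ 580; DTI 34.2% ≤ 38%; employment 44 ≥ 18 mo → qualifies.
Program C: score 599 ≥ 580; DTI 34.2% ≤ 36%; LTV 70.8% ≤ 110%; employment 44 ≥ 12 mo → qualifies.
Qualifying: Program B, Program C. Lowest rate is 4.10% → Program B.

Program B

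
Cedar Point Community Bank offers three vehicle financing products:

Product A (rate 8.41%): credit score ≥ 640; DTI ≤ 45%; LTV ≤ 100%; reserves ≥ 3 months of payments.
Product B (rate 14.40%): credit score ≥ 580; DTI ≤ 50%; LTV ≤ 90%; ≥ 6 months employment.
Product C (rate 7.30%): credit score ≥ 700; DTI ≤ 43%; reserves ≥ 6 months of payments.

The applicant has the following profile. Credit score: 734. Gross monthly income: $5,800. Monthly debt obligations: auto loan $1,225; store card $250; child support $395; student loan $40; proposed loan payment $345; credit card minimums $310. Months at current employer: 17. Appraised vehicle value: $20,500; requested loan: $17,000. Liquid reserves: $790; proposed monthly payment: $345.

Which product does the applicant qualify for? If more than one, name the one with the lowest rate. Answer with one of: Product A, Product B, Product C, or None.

Product B

Total debts = (1,225 + 250 + 395 + 40 + 345 + 310) = 2,565; DTI = 2,565/5,800 = 44.2%.
LTV = 17,000/20,500 = 82.9%.
Reserves = 790/345 = 2.3 months.
Product A: score 734 ≥ 640; DTI 44.2% ≤ 45%; LTV 82.9% ≤ 100%; reserves 2.3 < 3 mo → does not qualify.
Product B: score 734 ≥ 580; DTI 44.2% ≤ 50%; LTV 82.9% ≤ 90%; employment 17 ≥ 6 mo → qualifies.
Product C: score 734 ≥ 700; DTI 44.2% > 43%; reserves 2.3 < 6 mo → does not qualify.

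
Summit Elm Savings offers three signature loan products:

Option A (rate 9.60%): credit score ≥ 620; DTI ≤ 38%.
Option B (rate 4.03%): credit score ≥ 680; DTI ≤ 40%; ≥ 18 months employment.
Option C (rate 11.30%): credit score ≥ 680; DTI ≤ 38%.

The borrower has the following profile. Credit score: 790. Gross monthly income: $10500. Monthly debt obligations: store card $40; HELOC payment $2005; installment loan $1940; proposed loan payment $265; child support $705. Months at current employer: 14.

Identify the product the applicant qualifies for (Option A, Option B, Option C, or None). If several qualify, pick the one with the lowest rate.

Total debts = (40 + 2,005 + 1,940 + 265 + 705) = 4,955; DTI = 4,955/10,500 = 47.2%.
Option A: score 790 ≥ 620; DTI 47.2% > 38% → does not qualify.
Option B: score 790 ≥ 680; DTI 47.2% > 40%; employment 14 < 18 mo → does not qualify.
Option C: score 790 ≥ 680; DTI 47.2% > 38% → does not qualify.

None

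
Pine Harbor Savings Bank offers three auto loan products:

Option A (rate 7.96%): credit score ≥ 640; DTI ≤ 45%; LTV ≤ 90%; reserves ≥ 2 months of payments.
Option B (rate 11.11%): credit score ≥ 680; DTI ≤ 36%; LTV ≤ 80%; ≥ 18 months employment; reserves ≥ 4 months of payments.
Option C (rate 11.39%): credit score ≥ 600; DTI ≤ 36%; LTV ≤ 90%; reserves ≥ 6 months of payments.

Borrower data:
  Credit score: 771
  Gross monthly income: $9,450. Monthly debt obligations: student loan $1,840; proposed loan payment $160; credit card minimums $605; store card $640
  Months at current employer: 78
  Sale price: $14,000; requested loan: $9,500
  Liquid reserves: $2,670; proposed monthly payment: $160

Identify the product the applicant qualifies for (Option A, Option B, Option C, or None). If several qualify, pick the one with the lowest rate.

Total debts = (1,840 + 160 + 605 + 640) = 3,245; DTI = 3,245/9,450 = 34.3%.
LTV = 9,500/14,000 = 67.9%.
Reserves = 2,670/160 = 16.7 months.
Option A: score 771 ≥ 640; DTI 34.3% ≤ 45%; LTV 67.9% ≤ 90%; reserves 16.7 ≥ 2 mo → qualifies.
Option B: score 771 ≥ 680; DTI 34.3% ≤ 36%; LTV 67.9% ≤ 80%; employment 78 ≥ 18 mo; reserves 16.7 ≥ 4 mo → qualifies.
Option C: score 771 ≥ 600; DTI 34.3% ≤ 36%; LTV 67.9% ≤ 90%; reserves 16.7 ≥ 6 mo → qualifies.
Qualifying: Option A, Option B, Option C. Lowest rate is 7.96% → Option A.

Option A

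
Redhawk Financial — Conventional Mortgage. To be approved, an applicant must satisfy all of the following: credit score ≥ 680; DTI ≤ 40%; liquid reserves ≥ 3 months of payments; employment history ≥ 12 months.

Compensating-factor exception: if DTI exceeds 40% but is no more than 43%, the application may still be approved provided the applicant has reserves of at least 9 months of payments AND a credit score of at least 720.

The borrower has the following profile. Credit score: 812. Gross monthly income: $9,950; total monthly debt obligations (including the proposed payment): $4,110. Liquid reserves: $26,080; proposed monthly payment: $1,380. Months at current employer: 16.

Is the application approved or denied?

Approved

Credit score 812 ≥ 680 (meets base)
DTI: 4,110 ÷ 9,950 = 41.3%, over the 40% base limit.
Liquid reserves cover 26,080/1,380 = 18.9 months — ≥ 3 required
Employment 16 ≥ 12 months
DTI 41.3% is within the 40%–43% exception band; checking compensating factors.
Override check — reserves: 18.9 mo (ok); score: 812 (ok).
Both compensating conditions met → exception applies.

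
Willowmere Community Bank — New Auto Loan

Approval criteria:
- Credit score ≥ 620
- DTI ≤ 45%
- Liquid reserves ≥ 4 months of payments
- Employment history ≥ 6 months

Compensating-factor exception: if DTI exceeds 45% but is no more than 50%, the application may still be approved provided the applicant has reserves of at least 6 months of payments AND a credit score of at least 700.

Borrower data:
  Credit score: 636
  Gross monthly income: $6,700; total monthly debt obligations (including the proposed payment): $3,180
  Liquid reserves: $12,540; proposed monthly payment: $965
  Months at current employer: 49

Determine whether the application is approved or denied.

Denied

Credit score 636 ≥ 620 (meets base)
DTI: 3,180 ÷ 6,700 = 47.5%, over the 45% base limit.
Liquid reserves cover 12,540/965 = 13.0 months — ≥ 4 required
Employment 49 ≥ 6 months
DTI 47.5% is within the 45%–50% exception band; checking compensating factors.
Override check — reserves: 13.0 mo (ok); score: 636 (below 700).
Compensating-factor requirement not fully met.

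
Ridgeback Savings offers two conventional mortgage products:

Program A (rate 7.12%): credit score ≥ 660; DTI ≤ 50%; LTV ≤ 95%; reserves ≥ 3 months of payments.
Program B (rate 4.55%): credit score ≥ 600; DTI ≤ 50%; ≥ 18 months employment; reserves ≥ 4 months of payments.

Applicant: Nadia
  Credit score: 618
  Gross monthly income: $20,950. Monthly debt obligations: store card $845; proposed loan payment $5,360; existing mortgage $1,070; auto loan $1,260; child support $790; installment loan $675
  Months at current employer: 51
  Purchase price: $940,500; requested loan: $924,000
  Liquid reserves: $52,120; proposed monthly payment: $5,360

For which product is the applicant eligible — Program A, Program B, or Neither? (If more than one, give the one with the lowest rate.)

Program B

Total debts = (845 + 5,360 + 1,070 + 1,260 + 790 + 675) = 10,000; DTI = 10,000/20,950 = 47.7%.
LTV = 924,000/940,500 = 98.2%.
Reserves = 52,120/5,360 = 9.7 months.
Program A: score 618 < 660; DTI 47.7% ≤ 50%; LTV 98.2% > 95%; reserves 9.7 ≥ 3 mo → does not qualify.
Program B: score 618 ≥ 600; DTI 47.7% ≤ 50%; employment 51 ≥ 18 mo; reserves 9.7 ≥ 4 mo → qualifies.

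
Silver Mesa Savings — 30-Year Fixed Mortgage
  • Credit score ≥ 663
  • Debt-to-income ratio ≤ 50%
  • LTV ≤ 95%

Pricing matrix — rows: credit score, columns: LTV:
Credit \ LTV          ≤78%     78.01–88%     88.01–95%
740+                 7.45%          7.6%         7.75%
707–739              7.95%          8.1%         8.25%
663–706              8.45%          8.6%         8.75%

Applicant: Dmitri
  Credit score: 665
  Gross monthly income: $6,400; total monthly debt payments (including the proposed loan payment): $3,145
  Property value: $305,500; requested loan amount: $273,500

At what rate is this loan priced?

Credit score 665 ≥ 663; DTI = 3,145/6,400 = 49.1% ≤ 50%
LTV: 273,500 ÷ 305,500 = 89.5%, within 95% cap
Row: 665 falls in 663–706. Column: 89.5% falls in 88.01–95%. Rate = 8.75%.

8.75%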